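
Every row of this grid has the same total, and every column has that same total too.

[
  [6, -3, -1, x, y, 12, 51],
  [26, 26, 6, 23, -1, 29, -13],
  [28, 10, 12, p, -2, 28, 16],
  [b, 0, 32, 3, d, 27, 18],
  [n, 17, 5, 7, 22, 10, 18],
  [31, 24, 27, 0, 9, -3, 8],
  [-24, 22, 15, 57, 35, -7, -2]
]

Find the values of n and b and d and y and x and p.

n = 17, b = 12, d = 4, y = 29, x = 2, p = 4

Rows 2 and 6 both sum to 96, so that's the common total.
Row 5: 17 + 5 + 7 + 22 + 10 + 18 = 79, so its missing entry is 96 − 79 = 17.
Column 1: 6 + 26 + 28 + 17 + 31 − 24 = 84, so its missing entry is 96 − 84 = 12.
Row 4: 12 + 0 + 32 + 3 + 27 + 18 = 92, so its missing entry is 96 − 92 = 4.
Column 5: -1 − 2 + 4 + 22 + 9 + 35 = 67, so its missing entry is 96 − 67 = 29.
Row 1: 6 − 3 − 1 + 29 + 12 + 51 = 94, so its missing entry is 96 − 94 = 2.
Row 3: 28 + 10 + 12 − 2 + 28 + 16 = 92, so its missing entry is 96 − 92 = 4.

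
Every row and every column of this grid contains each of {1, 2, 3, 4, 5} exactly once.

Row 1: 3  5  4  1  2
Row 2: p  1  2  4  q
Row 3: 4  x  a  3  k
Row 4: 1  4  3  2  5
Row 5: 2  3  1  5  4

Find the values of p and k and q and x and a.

For row 3, column 2: column 2 already has {1, 3, 4, 5}; that leaves 2.
For row 3, column 3: column 3 already has {1, 2, 3, 4}; that leaves 5.
Cell (3,5): row 3 already has {2, 3, 4, 5} → 1.
Cell (2,5): column 5 already has {1, 2, 4, 5} → 3.
Cell (2,1): row 2 already has {1, 2, 3, 4} → 5.

p = 5, k = 1, q = 3, x = 2, a = 5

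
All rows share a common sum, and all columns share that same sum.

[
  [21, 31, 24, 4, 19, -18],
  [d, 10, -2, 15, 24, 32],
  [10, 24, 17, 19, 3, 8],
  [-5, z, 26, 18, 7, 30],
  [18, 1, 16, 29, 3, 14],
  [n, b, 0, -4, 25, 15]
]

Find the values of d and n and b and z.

d = 2, n = 35, b = 10, z = 5

Rows 1 and 3 both sum to 81, so that's the common total.
Row 2 has 10 − 2 + 15 + 24 + 32 = 79; the blank must be 81 − 79 = 2.
Row 4 has -5 + 26 + 18 + 7 + 30 = 76; the blank must be 81 − 76 = 5.
Column 1 has 21 + 2 + 10 − 5 + 18 = 46; the blank must be 81 − 46 = 35.
Row 6 has 35 + 0 − 4 + 25 + 15 = 71; the blank must be 81 − 71 = 10.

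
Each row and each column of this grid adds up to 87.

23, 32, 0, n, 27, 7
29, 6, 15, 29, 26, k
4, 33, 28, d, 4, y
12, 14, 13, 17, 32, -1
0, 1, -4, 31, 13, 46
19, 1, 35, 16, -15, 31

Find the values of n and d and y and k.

n = -2, d = -4, y = 22, k = -18

The known cells in row 1 total 89, leaving 87 − 89 = -2 for the blank.
The known cells in column 4 total 91, leaving 87 − 91 = -4 for the blank.
The known cells in row 3 total 65, leaving 87 − 65 = 22 for the blank.
The known cells in row 2 total 105, leaving 87 − 105 = -18 for the blank.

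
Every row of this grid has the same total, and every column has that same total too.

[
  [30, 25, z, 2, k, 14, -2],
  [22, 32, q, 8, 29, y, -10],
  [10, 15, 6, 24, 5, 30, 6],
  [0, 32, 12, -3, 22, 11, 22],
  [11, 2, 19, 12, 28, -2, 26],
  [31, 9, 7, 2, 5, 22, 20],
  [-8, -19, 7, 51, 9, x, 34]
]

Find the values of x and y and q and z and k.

Rows 3 and 4 both sum to 96, so that's the common total.
Column 5: 29 + 5 + 22 + 28 + 5 + 9 = 98, so its missing entry is 96 − 98 = -2.
Row 7: -8 − 19 + 7 + 51 + 9 + 34 = 74, so its missing entry is 96 − 74 = 22.
Column 6: 14 + 30 + 11 − 2 + 22 + 22 = 97, so its missing entry is 96 − 97 = -1.
Row 2: 22 + 32 + 8 + 29 − 1 − 10 = 80, so its missing entry is 96 − 80 = 16.
Row 1: 30 + 25 + 2 − 2 + 14 − 2 = 67, so its missing entry is 96 − 67 = 29.

x = 22, y = -1, q = 16, z = 29, k = -2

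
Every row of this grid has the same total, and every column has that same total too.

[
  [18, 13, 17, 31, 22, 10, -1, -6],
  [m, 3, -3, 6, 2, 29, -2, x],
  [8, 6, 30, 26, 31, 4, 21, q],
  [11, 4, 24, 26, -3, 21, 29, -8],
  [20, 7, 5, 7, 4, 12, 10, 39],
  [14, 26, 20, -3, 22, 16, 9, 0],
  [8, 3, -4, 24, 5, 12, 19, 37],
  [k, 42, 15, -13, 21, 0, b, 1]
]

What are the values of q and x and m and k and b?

Rows 1 and 4 both sum to 104, so that's the common total.
Row 3 has 8 + 6 + 30 + 26 + 31 + 4 + 21 = 126; the blank must be 104 − 126 = -22.
Column 8 has -6 − 22 − 8 + 39 + 0 + 37 + 1 = 41; the blank must be 104 − 41 = 63.
Column 7 has -1 − 2 + 21 + 29 + 10 + 9 + 19 = 85; the blank must be 104 − 85 = 19.
Row 8 has 42 + 15 − 13 + 21 + 0 + 19 + 1 = 85; the blank must be 104 − 85 = 19.
Row 2 has 3 − 3 + 6 + 2 + 29 − 2 + 63 = 98; the blank must be 104 − 98 = 6.

q = -22, x = 63, m = 6, k = 19, b = 19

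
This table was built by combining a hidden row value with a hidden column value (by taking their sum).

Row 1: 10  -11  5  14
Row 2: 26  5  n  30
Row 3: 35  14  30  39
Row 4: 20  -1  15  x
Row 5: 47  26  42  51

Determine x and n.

The difference between any two rows is the same in every column — this is an addition table with the headers hidden.
Row 4 minus row 1 is 20 − 10 = 10, so its entry in column 4 is 14 + 10 = 24.
Row 2 minus row 1 is 26 − 10 = 16, so its entry in column 3 is 5 + 16 = 21.

x = 24, n = 21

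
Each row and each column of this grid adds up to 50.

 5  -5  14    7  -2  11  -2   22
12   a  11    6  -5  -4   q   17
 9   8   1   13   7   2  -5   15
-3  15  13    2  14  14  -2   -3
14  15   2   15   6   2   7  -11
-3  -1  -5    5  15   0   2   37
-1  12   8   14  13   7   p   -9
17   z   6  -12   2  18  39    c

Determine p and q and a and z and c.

p = 6, q = 5, a = 8, z = -2, c = -18

Column 8 has 22 + 17 + 15 − 3 − 11 + 37 − 9 = 68; the blank must be 50 − 68 = -18.
Row 8 has 17 + 6 − 12 + 2 + 18 + 39 − 18 = 52; the blank must be 50 − 52 = -2.
Column 2 has -5 + 8 + 15 + 15 − 1 + 12 − 2 = 42; the blank must be 50 − 42 = 8.
Row 7 has -1 + 12 + 8 + 14 + 13 + 7 − 9 = 44; the blank must be 50 − 44 = 6.
Row 2 has 12 + 8 + 11 + 6 − 5 − 4 + 17 = 45; the blank must be 50 − 45 = 5.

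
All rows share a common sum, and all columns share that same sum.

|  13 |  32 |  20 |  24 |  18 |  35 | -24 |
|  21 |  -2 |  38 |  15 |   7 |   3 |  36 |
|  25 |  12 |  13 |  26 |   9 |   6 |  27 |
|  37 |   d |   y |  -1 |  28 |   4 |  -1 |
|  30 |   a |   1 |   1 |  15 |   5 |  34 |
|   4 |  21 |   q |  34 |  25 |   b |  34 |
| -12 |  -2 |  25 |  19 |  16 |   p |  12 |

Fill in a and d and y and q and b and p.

a = 32, d = 25, y = 26, q = -5, b = 5, p = 60

Rows 1 and 2 both sum to 118, so that's the common total.
The known cells in row 7 total 58, leaving 118 − 58 = 60 for the blank.
The known cells in column 6 total 113, leaving 118 − 113 = 5 for the blank.
The known cells in row 5 total 86, leaving 118 − 86 = 32 for the blank.
The known cells in column 2 total 93, leaving 118 − 93 = 25 for the blank.
The known cells in row 4 total 92, leaving 118 − 92 = 26 for the blank.
The known cells in row 6 total 123, leaving 118 − 123 = -5 for the blank.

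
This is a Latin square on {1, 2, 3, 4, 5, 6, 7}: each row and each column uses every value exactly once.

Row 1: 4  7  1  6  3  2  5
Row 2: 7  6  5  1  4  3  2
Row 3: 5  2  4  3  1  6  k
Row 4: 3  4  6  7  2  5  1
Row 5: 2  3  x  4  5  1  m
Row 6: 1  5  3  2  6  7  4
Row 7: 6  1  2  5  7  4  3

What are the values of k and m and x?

k = 7, m = 6, x = 7

At (row 3, col 7): row 3 already has {1, 2, 3, 4, 5, 6}, so the value is 7.
For row 5, column 7: column 7 already has {1, 2, 3, 4, 5, 7}; that leaves 6.
For row 5, column 3: row 5 already has {1, 2, 3, 4, 5, 6}; that leaves 7.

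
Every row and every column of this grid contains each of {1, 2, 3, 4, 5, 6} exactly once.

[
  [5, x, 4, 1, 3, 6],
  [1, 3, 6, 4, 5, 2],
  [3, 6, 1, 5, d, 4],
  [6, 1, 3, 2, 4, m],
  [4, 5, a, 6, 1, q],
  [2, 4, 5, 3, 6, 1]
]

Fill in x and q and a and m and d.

x = 2, q = 3, a = 2, m = 5, d = 2

Cell (1,2): row 1 already has {1, 3, 4, 5, 6} → 2.
Cell (3,5): row 3 already has {1, 3, 4, 5, 6} → 2.
For row 5, column 3: column 3 already has {1, 3, 4, 5, 6}; that leaves 2.
Cell (5,6): row 5 already has {1, 2, 4, 5, 6} → 3.
Cell (4,6): row 4 already has {1, 2, 3, 4, 6} → 5.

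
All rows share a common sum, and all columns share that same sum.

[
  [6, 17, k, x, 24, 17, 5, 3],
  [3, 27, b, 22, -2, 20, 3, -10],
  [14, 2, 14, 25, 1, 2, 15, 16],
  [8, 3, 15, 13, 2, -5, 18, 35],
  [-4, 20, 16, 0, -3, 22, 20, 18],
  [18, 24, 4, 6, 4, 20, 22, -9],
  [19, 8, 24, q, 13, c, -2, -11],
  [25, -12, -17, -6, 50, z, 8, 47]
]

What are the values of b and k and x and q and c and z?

b = 26, k = 7, x = 10, q = 19, c = 19, z = -6

Rows 3 and 4 both sum to 89, so that's the common total.
Row 2: 3 + 27 + 22 − 2 + 20 + 3 − 10 = 63, so its missing entry is 89 − 63 = 26.
Column 3: 26 + 14 + 15 + 16 + 4 + 24 − 17 = 82, so its missing entry is 89 − 82 = 7.
Row 1: 6 + 17 + 7 + 24 + 17 + 5 + 3 = 79, so its missing entry is 89 − 79 = 10.
Row 8: 25 − 12 − 17 − 6 + 50 + 8 + 47 = 95, so its missing entry is 89 − 95 = -6.
Column 6: 17 + 20 + 2 − 5 + 22 + 20 − 6 = 70, so its missing entry is 89 − 70 = 19.
Row 7: 19 + 8 + 24 + 13 + 19 − 2 − 11 = 70, so its missing entry is 89 − 70 = 19.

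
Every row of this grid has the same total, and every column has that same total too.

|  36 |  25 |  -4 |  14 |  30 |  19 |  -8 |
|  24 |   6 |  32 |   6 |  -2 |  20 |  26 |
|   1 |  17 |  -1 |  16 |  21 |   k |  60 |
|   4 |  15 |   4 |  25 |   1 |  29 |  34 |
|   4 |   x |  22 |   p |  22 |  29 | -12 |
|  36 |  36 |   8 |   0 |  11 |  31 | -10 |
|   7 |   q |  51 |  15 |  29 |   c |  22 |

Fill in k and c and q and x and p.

Rows 1 and 2 both sum to 112, so that's the common total.
The known cells in column 4 total 76, leaving 112 − 76 = 36 for the blank.
The known cells in row 3 total 114, leaving 112 − 114 = -2 for the blank.
The known cells in column 6 total 126, leaving 112 − 126 = -14 for the blank.
The known cells in row 7 total 110, leaving 112 − 110 = 2 for the blank.
The known cells in row 5 total 101, leaving 112 − 101 = 11 for the blank.

k = -2, c = -14, q = 2, x = 11, p = 36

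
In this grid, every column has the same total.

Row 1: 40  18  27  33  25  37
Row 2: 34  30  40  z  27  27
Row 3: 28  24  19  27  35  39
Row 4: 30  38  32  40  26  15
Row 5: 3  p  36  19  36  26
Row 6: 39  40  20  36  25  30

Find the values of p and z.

The complete columns each total 174.
Column 2 is missing 174 − 150 = 24 (since 18 + 30 + 24 + 38 + 40 = 150).
Column 4 is missing 174 − 155 = 19 (since 33 + 27 + 40 + 19 + 36 = 155).

p = 24, z = 19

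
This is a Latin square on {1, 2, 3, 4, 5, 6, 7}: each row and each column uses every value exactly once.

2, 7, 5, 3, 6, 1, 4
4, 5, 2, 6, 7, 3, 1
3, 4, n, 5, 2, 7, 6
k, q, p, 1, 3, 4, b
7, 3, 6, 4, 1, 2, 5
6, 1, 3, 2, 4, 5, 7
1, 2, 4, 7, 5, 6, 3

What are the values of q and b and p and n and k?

q = 6, b = 2, p = 7, n = 1, k = 5

At (row 3, col 3): row 3 already has {2, 3, 4, 5, 6, 7}, so the value is 1.
For row 4, column 2: column 2 already has {1, 2, 3, 4, 5, 7}; that leaves 6.
At (row 4, col 1): column 1 already has {1, 2, 3, 4, 6, 7}, so the value is 5.
For row 4, column 7: column 7 already has {1, 3, 4, 5, 6, 7}; that leaves 2.
At (row 4, col 3): row 4 already has {1, 2, 3, 4, 5, 6}, so the value is 7.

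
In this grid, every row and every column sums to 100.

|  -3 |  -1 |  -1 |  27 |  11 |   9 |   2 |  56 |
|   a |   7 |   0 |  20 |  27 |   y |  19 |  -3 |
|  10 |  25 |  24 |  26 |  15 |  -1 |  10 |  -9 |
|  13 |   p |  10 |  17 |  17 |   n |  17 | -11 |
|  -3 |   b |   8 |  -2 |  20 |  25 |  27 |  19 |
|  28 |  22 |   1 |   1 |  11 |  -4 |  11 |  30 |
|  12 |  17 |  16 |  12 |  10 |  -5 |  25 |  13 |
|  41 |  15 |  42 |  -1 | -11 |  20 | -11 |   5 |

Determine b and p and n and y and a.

b = 6, p = 9, n = 28, y = 28, a = 2

Column 1: -3 + 10 + 13 − 3 + 28 + 12 + 41 = 98, so its missing entry is 100 − 98 = 2.
Row 2: 2 + 7 + 0 + 20 + 27 + 19 − 3 = 72, so its missing entry is 100 − 72 = 28.
Row 5: -3 + 8 − 2 + 20 + 25 + 27 + 19 = 94, so its missing entry is 100 − 94 = 6.
Column 2: -1 + 7 + 25 + 6 + 22 + 17 + 15 = 91, so its missing entry is 100 − 91 = 9.
Row 4: 13 + 9 + 10 + 17 + 17 + 17 − 11 = 72, so its missing entry is 100 − 72 = 28.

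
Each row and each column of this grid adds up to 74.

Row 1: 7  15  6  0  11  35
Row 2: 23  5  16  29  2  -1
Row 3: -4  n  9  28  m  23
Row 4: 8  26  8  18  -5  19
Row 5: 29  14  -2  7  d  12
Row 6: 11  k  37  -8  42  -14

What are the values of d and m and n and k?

d = 14, m = 10, n = 8, k = 6

Row 5 has 29 + 14 − 2 + 7 + 12 = 60; the blank must be 74 − 60 = 14.
Column 5 has 11 + 2 − 5 + 14 + 42 = 64; the blank must be 74 − 64 = 10.
Row 6 has 11 + 37 − 8 + 42 − 14 = 68; the blank must be 74 − 68 = 6.
Row 3 has -4 + 9 + 28 + 10 + 23 = 66; the blank must be 74 − 66 = 8.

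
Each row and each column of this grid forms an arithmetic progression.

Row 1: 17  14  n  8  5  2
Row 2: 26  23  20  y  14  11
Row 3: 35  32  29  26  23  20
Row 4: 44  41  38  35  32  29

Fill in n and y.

n = 11, y = 17

Along each row the entries change by -3 per step; down each column they change by 9.
Row 1: from 17 at column 1, stepping by -3 to column 3 gives 11.
Row 2: from 26 at column 1, stepping by -3 to column 4 gives 17.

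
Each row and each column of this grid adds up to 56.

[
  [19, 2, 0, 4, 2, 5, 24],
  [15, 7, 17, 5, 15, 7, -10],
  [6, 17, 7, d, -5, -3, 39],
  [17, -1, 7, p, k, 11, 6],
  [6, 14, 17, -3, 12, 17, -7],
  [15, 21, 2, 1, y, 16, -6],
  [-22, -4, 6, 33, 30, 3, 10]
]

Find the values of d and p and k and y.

Row 3: 6 + 17 + 7 − 5 − 3 + 39 = 61, so its missing entry is 56 − 61 = -5.
Row 6: 15 + 21 + 2 + 1 + 16 − 6 = 49, so its missing entry is 56 − 49 = 7.
Column 4: 4 + 5 − 5 − 3 + 1 + 33 = 35, so its missing entry is 56 − 35 = 21.
Row 4: 17 − 1 + 7 + 21 + 11 + 6 = 61, so its missing entry is 56 − 61 = -5.

d = -5, p = 21, k = -5, y = 7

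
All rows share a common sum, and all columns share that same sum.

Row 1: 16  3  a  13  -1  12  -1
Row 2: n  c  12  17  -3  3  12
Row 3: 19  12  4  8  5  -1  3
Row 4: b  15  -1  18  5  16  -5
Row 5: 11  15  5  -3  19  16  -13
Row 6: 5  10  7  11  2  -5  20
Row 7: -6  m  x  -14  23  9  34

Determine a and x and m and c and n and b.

Rows 3 and 5 both sum to 50, so that's the common total.
The known cells in row 4 total 48, leaving 50 − 48 = 2 for the blank.
The known cells in row 1 total 42, leaving 50 − 42 = 8 for the blank.
The known cells in column 3 total 35, leaving 50 − 35 = 15 for the blank.
The known cells in row 7 total 61, leaving 50 − 61 = -11 for the blank.
The known cells in column 2 total 44, leaving 50 − 44 = 6 for the blank.
The known cells in row 2 total 47, leaving 50 − 47 = 3 for the blank.

a = 8, x = 15, m = -11, c = 6, n = 3, b = 2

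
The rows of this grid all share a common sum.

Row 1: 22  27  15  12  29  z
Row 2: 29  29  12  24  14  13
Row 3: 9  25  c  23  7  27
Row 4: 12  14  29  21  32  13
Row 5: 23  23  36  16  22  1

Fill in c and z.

c = 30, z = 16

The complete rows each total 121.
Row 3 is missing 121 − 91 = 30 (since 9 + 25 + 23 + 7 + 27 = 91).
Row 1 is missing 121 − 105 = 16 (since 22 + 27 + 15 + 12 + 29 = 105).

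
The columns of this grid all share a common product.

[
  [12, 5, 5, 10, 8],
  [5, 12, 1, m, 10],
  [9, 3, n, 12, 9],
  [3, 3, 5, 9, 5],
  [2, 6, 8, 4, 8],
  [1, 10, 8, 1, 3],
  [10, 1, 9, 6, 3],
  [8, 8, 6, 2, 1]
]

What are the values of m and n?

Columns 1 and 5 each multiply to 259200, so every column has product 259200.
Column 4: 10×12×9×4×1×6×2 = 51840, so the missing entry is 259200 ÷ 51840 = 5.
Column 3: 5×1×5×8×8×9×6 = 86400, so the missing entry is 259200 ÷ 86400 = 3.

m = 5, n = 3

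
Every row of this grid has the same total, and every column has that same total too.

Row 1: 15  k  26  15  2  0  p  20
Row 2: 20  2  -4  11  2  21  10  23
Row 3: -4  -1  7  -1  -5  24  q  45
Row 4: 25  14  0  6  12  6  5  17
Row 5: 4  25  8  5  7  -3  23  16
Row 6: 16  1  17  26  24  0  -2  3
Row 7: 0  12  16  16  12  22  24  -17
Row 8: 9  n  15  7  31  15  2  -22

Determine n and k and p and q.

Rows 2 and 4 both sum to 85, so that's the common total.
Row 8: 9 + 15 + 7 + 31 + 15 + 2 − 22 = 57, so its missing entry is 85 − 57 = 28.
Column 2: 2 − 1 + 14 + 25 + 1 + 12 + 28 = 81, so its missing entry is 85 − 81 = 4.
Row 3: -4 − 1 + 7 − 1 − 5 + 24 + 45 = 65, so its missing entry is 85 − 65 = 20.
Row 1: 15 + 4 + 26 + 15 + 2 + 0 + 20 = 82, so its missing entry is 85 − 82 = 3.

n = 28, k = 4, p = 3, q = 20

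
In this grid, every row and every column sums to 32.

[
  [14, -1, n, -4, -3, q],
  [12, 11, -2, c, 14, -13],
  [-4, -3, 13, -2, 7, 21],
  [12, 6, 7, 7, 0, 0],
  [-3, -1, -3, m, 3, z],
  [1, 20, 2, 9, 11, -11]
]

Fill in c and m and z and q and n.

c = 10, m = 12, z = 24, q = 11, n = 15

Column 3: -2 + 13 + 7 − 3 + 2 = 17, so its missing entry is 32 − 17 = 15.
Row 1: 14 − 1 + 15 − 4 − 3 = 21, so its missing entry is 32 − 21 = 11.
Column 6: 11 − 13 + 21 + 0 − 11 = 8, so its missing entry is 32 − 8 = 24.
Row 5: -3 − 1 − 3 + 3 + 24 = 20, so its missing entry is 32 − 20 = 12.
Row 2: 12 + 11 − 2 + 14 − 13 = 22, so its missing entry is 32 − 22 = 10.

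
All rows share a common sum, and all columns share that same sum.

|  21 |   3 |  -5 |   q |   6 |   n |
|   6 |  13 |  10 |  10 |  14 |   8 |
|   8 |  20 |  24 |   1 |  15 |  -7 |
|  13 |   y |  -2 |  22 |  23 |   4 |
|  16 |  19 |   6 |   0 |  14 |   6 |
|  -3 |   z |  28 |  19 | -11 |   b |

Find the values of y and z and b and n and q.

y = 1, z = 5, b = 23, n = 27, q = 9

Rows 2 and 3 both sum to 61, so that's the common total.
The known cells in row 4 total 60, leaving 61 − 60 = 1 for the blank.
The known cells in column 4 total 52, leaving 61 − 52 = 9 for the blank.
The known cells in column 2 total 56, leaving 61 − 56 = 5 for the blank.
The known cells in row 6 total 38, leaving 61 − 38 = 23 for the blank.
The known cells in row 1 total 34, leaving 61 − 34 = 27 for the blank.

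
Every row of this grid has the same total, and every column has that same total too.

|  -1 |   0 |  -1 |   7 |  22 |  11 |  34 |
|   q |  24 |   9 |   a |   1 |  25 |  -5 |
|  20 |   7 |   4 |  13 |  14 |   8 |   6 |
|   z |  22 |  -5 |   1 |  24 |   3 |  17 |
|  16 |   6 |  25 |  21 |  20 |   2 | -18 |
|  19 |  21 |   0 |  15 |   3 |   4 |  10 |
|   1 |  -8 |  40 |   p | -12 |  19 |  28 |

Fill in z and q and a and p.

Rows 1 and 3 both sum to 72, so that's the common total.
The known cells in row 7 total 68, leaving 72 − 68 = 4 for the blank.
The known cells in column 4 total 61, leaving 72 − 61 = 11 for the blank.
The known cells in row 2 total 65, leaving 72 − 65 = 7 for the blank.
The known cells in row 4 total 62, leaving 72 − 62 = 10 for the blank.

z = 10, q = 7, a = 11, p = 4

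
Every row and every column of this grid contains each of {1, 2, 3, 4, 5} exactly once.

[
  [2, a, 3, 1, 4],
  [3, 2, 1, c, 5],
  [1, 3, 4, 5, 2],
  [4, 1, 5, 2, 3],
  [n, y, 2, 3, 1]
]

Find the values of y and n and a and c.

For row 1, column 2: row 1 already has {1, 2, 3, 4}; that leaves 5.
Cell (2,4): row 2 already has {1, 2, 3, 5} → 4.
Cell (5,1): column 1 already has {1, 2, 3, 4} → 5.
Cell (5,2): row 5 already has {1, 2, 3, 5} → 4.

y = 4, n = 5, a = 5, c = 4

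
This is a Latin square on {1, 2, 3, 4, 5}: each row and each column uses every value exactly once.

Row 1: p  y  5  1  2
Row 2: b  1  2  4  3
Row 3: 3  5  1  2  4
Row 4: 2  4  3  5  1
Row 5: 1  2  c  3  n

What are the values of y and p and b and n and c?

y = 3, p = 4, b = 5, n = 5, c = 4

At (row 1, col 2): column 2 already has {1, 2, 4, 5}, so the value is 3.
At (row 5, col 5): column 5 already has {1, 2, 3, 4}, so the value is 5.
For row 1, column 1: row 1 already has {1, 2, 3, 5}; that leaves 4.
For row 5, column 3: row 5 already has {1, 2, 3, 5}; that leaves 4.
For row 2, column 1: row 2 already has {1, 2, 3, 4}; that leaves 5.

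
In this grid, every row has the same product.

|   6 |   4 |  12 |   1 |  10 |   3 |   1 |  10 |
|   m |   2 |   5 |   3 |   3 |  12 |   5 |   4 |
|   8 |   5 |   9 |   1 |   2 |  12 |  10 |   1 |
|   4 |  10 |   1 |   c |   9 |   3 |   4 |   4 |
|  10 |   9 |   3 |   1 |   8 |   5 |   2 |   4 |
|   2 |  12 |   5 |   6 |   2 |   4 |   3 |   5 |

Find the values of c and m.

Rows 5 and 6 each multiply to 86400, so every row has product 86400.
Row 4: 4×10×1×9×3×4×4 = 17280, so the missing entry is 86400 ÷ 17280 = 5.
Row 2: 2×5×3×3×12×5×4 = 21600, so the missing entry is 86400 ÷ 21600 = 4.

c = 5, m = 4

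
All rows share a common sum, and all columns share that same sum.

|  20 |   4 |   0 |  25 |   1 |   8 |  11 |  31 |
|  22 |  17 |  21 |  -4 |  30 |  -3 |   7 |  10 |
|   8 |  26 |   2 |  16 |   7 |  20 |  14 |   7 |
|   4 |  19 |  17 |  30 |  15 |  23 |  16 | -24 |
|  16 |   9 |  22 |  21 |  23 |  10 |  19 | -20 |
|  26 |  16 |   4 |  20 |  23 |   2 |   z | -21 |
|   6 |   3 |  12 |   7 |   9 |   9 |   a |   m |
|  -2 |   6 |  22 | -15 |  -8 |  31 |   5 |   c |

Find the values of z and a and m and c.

Rows 1 and 2 both sum to 100, so that's the common total.
Row 6: 26 + 16 + 4 + 20 + 23 + 2 − 21 = 70, so its missing entry is 100 − 70 = 30.
Column 7: 11 + 7 + 14 + 16 + 19 + 30 + 5 = 102, so its missing entry is 100 − 102 = -2.
Row 7: 6 + 3 + 12 + 7 + 9 + 9 − 2 = 44, so its missing entry is 100 − 44 = 56.
Row 8: -2 + 6 + 22 − 15 − 8 + 31 + 5 = 39, so its missing entry is 100 − 39 = 61.

z = 30, a = -2, m = 56, c = 61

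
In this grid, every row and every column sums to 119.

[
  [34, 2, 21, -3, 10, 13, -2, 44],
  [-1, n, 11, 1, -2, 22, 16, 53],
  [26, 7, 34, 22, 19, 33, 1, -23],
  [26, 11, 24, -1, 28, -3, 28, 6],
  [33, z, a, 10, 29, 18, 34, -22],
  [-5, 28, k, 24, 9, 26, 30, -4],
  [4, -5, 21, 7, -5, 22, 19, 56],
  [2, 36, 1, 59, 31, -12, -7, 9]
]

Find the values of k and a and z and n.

k = 11, a = -4, z = 21, n = 19

The known cells in row 2 total 100, leaving 119 − 100 = 19 for the blank.
The known cells in column 2 total 98, leaving 119 − 98 = 21 for the blank.
The known cells in row 5 total 123, leaving 119 − 123 = -4 for the blank.
The known cells in row 6 total 108, leaving 119 − 108 = 11 for the blank.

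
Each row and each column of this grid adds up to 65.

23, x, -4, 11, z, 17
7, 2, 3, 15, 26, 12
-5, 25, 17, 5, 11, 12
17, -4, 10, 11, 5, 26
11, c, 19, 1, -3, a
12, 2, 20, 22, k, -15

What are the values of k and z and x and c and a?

k = 24, z = 2, x = 16, c = 24, a = 13

The known cells in row 6 total 41, leaving 65 − 41 = 24 for the blank.
The known cells in column 5 total 63, leaving 65 − 63 = 2 for the blank.
The known cells in row 1 total 49, leaving 65 − 49 = 16 for the blank.
The known cells in column 6 total 52, leaving 65 − 52 = 13 for the blank.
The known cells in row 5 total 41, leaving 65 − 41 = 24 for the blank.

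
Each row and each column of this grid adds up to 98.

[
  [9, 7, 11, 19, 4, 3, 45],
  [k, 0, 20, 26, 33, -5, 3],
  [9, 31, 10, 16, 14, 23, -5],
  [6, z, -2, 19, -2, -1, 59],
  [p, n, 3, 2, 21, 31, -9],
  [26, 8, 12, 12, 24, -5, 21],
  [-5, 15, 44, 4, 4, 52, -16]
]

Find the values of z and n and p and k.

The known cells in row 4 total 79, leaving 98 − 79 = 19 for the blank.
The known cells in row 2 total 77, leaving 98 − 77 = 21 for the blank.
The known cells in column 1 total 66, leaving 98 − 66 = 32 for the blank.
The known cells in row 5 total 80, leaving 98 − 80 = 18 for the blank.

z = 19, n = 18, p = 32, k = 21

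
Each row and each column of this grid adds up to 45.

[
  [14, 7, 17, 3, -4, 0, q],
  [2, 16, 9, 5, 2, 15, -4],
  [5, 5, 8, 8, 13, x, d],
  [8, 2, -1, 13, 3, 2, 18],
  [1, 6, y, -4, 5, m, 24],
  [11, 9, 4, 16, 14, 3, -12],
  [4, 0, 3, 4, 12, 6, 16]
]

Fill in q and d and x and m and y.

Column 3 has 17 + 9 + 8 − 1 + 4 + 3 = 40; the blank must be 45 − 40 = 5.
Row 1 has 14 + 7 + 17 + 3 − 4 + 0 = 37; the blank must be 45 − 37 = 8.
Row 5 has 1 + 6 + 5 − 4 + 5 + 24 = 37; the blank must be 45 − 37 = 8.
Column 7 has 8 − 4 + 18 + 24 − 12 + 16 = 50; the blank must be 45 − 50 = -5.
Row 3 has 5 + 5 + 8 + 8 + 13 − 5 = 34; the blank must be 45 − 34 = 11.

q = 8, d = -5, x = 11, m = 8, y = 5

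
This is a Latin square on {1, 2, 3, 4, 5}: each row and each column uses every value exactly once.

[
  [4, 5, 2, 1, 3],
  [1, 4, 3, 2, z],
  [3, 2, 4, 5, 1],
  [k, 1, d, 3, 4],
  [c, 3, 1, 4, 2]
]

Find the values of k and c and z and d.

Cell (4,3): column 3 already has {1, 2, 3, 4} → 5.
Cell (5,1): row 5 already has {1, 2, 3, 4} → 5.
For row 2, column 5: row 2 already has {1, 2, 3, 4}; that leaves 5.
For row 4, column 1: row 4 already has {1, 3, 4, 5}; that leaves 2.

k = 2, c = 5, z = 5, d = 5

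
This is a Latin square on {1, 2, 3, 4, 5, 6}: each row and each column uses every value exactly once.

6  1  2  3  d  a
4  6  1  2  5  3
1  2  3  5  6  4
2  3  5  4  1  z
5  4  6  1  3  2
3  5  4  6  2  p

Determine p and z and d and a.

Cell (6,6): row 6 already has {2, 3, 4, 5, 6} → 1.
At (row 1, col 5): column 5 already has {1, 2, 3, 5, 6}, so the value is 4.
For row 4, column 6: row 4 already has {1, 2, 3, 4, 5}; that leaves 6.
Cell (1,6): row 1 already has {1, 2, 3, 4, 6} → 5.

p = 1, z = 6, d = 4, a = 5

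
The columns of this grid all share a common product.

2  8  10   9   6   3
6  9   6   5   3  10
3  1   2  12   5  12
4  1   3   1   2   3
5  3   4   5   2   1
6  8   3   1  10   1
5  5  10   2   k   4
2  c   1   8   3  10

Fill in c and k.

Columns 1 and 3 each multiply to 43200, so every column has product 43200.
Column 2: 8×9×1×1×3×8×5 = 8640, so the missing entry is 43200 ÷ 8640 = 5.
Column 5: 6×3×5×2×2×10×3 = 10800, so the missing entry is 43200 ÷ 10800 = 4.

c = 5, k = 4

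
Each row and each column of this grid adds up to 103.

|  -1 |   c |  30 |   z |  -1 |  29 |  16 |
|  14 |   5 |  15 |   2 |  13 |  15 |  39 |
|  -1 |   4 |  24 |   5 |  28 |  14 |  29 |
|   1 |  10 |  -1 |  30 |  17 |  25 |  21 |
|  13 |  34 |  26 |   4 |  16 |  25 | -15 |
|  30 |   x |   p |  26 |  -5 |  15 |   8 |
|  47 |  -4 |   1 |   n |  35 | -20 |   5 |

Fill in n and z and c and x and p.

n = 39, z = -3, c = 33, x = 21, p = 8

The known cells in row 7 total 64, leaving 103 − 64 = 39 for the blank.
The known cells in column 4 total 106, leaving 103 − 106 = -3 for the blank.
The known cells in row 1 total 70, leaving 103 − 70 = 33 for the blank.
The known cells in column 2 total 82, leaving 103 − 82 = 21 for the blank.
The known cells in row 6 total 95, leaving 103 − 95 = 8 for the blank.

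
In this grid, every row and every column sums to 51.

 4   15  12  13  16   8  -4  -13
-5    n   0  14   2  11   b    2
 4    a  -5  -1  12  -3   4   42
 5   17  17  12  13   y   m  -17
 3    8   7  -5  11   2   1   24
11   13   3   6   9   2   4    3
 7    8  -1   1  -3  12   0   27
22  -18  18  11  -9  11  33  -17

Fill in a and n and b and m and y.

a = -2, n = 10, b = 17, m = -4, y = 8

Row 3 has 4 − 5 − 1 + 12 − 3 + 4 + 42 = 53; the blank must be 51 − 53 = -2.
Column 2 has 15 − 2 + 17 + 8 + 13 + 8 − 18 = 41; the blank must be 51 − 41 = 10.
Row 2 has -5 + 10 + 0 + 14 + 2 + 11 + 2 = 34; the blank must be 51 − 34 = 17.
Column 7 has -4 + 17 + 4 + 1 + 4 + 0 + 33 = 55; the blank must be 51 − 55 = -4.
Row 4 has 5 + 17 + 17 + 12 + 13 − 4 − 17 = 43; the blank must be 51 − 43 = 8.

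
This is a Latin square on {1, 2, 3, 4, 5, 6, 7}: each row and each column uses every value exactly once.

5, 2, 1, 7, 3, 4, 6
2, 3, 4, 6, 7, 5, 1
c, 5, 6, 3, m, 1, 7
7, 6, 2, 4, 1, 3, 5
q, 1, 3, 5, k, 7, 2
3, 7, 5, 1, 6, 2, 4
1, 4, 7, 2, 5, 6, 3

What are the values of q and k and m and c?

At (row 5, col 5): row 5 is missing {4, 6} and column 5 is missing {2, 4}, so the value is 4.
At (row 3, col 5): column 5 already has {1, 3, 4, 5, 6, 7}, so the value is 2.
Cell (5,1): row 5 already has {1, 2, 3, 4, 5, 7} → 6.
At (row 3, col 1): row 3 already has {1, 2, 3, 5, 6, 7}, so the value is 4.

q = 6, k = 4, m = 2, c = 4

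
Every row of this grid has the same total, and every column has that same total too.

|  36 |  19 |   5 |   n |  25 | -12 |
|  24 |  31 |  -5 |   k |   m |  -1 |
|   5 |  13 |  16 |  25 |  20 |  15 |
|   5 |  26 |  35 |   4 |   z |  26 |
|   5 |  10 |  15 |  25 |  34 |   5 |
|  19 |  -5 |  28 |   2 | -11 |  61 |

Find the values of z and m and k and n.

Rows 3 and 5 both sum to 94, so that's the common total.
The known cells in row 1 total 73, leaving 94 − 73 = 21 for the blank.
The known cells in column 4 total 77, leaving 94 − 77 = 17 for the blank.
The known cells in row 4 total 96, leaving 94 − 96 = -2 for the blank.
The known cells in row 2 total 66, leaving 94 − 66 = 28 for the blank.

z = -2, m = 28, k = 17, n = 21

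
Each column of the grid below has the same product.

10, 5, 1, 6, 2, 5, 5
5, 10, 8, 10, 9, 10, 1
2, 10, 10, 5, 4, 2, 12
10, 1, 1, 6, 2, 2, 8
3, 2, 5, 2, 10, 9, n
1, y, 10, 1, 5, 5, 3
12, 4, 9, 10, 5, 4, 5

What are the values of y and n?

y = 9, n = 5

Columns 3 and 4 each multiply to 36000, so every column has product 36000.
Column 2: 5×10×10×1×2×4 = 4000, so the missing entry is 36000 ÷ 4000 = 9.
Column 7: 5×1×12×8×3×5 = 7200, so the missing entry is 36000 ÷ 7200 = 5.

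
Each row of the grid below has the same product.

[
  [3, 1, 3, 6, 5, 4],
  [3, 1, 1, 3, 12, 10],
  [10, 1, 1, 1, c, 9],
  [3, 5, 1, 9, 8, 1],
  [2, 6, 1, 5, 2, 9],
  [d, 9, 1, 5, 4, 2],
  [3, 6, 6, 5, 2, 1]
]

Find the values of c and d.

Rows 1 and 2 each multiply to 1080, so every row has product 1080.
Row 3: 10×1×1×1×9 = 90, so the missing entry is 1080 ÷ 90 = 12.
Row 6: 9×1×5×4×2 = 360, so the missing entry is 1080 ÷ 360 = 3.

c = 12, d = 3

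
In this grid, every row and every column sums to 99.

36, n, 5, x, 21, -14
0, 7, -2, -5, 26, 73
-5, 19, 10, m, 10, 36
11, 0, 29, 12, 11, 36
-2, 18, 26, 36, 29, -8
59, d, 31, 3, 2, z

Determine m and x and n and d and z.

m = 29, x = 24, n = 27, d = 28, z = -24

Column 6: -14 + 73 + 36 + 36 − 8 = 123, so its missing entry is 99 − 123 = -24.
Row 6: 59 + 31 + 3 + 2 − 24 = 71, so its missing entry is 99 − 71 = 28.
Column 2: 7 + 19 + 0 + 18 + 28 = 72, so its missing entry is 99 − 72 = 27.
Row 1: 36 + 27 + 5 + 21 − 14 = 75, so its missing entry is 99 − 75 = 24.
Row 3: -5 + 19 + 10 + 10 + 36 = 70, so its missing entry is 99 − 70 = 29.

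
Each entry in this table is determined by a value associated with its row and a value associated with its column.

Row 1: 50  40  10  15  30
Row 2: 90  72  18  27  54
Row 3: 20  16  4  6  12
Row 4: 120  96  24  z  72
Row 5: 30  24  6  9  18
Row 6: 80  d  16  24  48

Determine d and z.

d = 64, z = 36

Each row is a constant multiple of every other row — this is a multiplication table with the headers hidden.
Row 6 is 48/30 = 8/5 times row 1, so its entry in column 2 is 40 × 8/5 = 64.
Row 4 is 72/30 = 12/5 times row 1, so its entry in column 4 is 15 × 12/5 = 36.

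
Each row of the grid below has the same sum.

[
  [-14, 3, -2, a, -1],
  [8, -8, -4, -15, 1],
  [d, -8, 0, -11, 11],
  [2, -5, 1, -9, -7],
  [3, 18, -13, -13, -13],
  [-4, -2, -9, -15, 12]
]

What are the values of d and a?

d = -10, a = -4

Rows 4 and 5 both add up to -18, so every row sums to -18.
Row 3: -8 + 0 − 11 + 11 = -8, so the missing entry is -18 − (-8) = -10.
Row 1: -14 + 3 − 2 − 1 = -14, so the missing entry is -18 − (-14) = -4.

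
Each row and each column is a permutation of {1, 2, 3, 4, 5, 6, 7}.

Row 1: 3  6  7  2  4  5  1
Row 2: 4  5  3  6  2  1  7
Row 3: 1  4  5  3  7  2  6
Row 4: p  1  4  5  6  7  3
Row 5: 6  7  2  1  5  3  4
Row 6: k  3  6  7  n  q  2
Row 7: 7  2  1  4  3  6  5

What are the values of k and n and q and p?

k = 5, n = 1, q = 4, p = 2

Cell (6,5): column 5 already has {2, 3, 4, 5, 6, 7} → 1.
Cell (6,6): column 6 already has {1, 2, 3, 5, 6, 7} → 4.
Cell (6,1): row 6 already has {1, 2, 3, 4, 6, 7} → 5.
Cell (4,1): row 4 already has {1, 3, 4, 5, 6, 7} → 2.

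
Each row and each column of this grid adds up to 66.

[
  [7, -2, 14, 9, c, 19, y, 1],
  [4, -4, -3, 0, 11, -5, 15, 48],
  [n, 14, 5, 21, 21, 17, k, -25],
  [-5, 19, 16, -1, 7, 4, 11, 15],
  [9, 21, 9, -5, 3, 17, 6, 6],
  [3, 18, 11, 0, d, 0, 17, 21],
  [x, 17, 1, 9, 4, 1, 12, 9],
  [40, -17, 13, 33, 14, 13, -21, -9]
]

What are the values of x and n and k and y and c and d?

x = 13, n = -5, k = 18, y = 8, c = 10, d = -4

Row 6 has 3 + 18 + 11 + 0 + 0 + 17 + 21 = 70; the blank must be 66 − 70 = -4.
Column 5 has 11 + 21 + 7 + 3 − 4 + 4 + 14 = 56; the blank must be 66 − 56 = 10.
Row 1 has 7 − 2 + 14 + 9 + 10 + 19 + 1 = 58; the blank must be 66 − 58 = 8.
Column 7 has 8 + 15 + 11 + 6 + 17 + 12 − 21 = 48; the blank must be 66 − 48 = 18.
Row 3 has 14 + 5 + 21 + 21 + 17 + 18 − 25 = 71; the blank must be 66 − 71 = -5.
Row 7 has 17 + 1 + 9 + 4 + 1 + 12 + 9 = 53; the blank must be 66 − 53 = 13.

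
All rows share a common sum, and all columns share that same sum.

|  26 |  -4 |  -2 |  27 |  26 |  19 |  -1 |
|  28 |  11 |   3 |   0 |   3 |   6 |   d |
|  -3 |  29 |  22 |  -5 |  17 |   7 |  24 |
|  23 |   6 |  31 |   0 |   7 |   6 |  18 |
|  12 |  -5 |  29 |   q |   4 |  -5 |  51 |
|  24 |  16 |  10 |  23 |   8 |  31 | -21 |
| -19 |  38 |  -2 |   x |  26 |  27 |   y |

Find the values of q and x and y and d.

q = 5, x = 41, y = -20, d = 40

Rows 1 and 3 both sum to 91, so that's the common total.
Row 2 has 28 + 11 + 3 + 0 + 3 + 6 = 51; the blank must be 91 − 51 = 40.
Column 7 has -1 + 40 + 24 + 18 + 51 − 21 = 111; the blank must be 91 − 111 = -20.
Row 7 has -19 + 38 − 2 + 26 + 27 − 20 = 50; the blank must be 91 − 50 = 41.
Row 5 has 12 − 5 + 29 + 4 − 5 + 51 = 86; the blank must be 91 − 86 = 5.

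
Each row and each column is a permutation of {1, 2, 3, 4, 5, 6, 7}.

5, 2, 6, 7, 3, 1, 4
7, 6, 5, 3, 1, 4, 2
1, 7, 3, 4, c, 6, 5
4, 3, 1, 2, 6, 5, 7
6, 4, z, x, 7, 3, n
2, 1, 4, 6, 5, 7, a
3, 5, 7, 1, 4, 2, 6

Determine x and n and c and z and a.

x = 5, n = 1, c = 2, z = 2, a = 3

At (row 3, col 5): row 3 already has {1, 3, 4, 5, 6, 7}, so the value is 2.
At (row 5, col 4): column 4 already has {1, 2, 3, 4, 6, 7}, so the value is 5.
At (row 5, col 3): column 3 already has {1, 3, 4, 5, 6, 7}, so the value is 2.
Cell (5,7): row 5 already has {2, 3, 4, 5, 6, 7} → 1.
At (row 6, col 7): row 6 already has {1, 2, 4, 5, 6, 7}, so the value is 3.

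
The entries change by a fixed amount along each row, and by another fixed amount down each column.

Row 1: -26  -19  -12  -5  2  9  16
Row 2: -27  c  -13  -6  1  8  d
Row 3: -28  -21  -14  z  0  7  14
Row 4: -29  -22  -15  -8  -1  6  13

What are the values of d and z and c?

d = 15, z = -7, c = -20

Along each row the entries change by 7 per step; down each column they change by -1.
Row 2: from -27 at column 1, stepping by 7 to column 7 gives 15.
Row 3: from -28 at column 1, stepping by 7 to column 4 gives -7.
Row 2: from -27 at column 1, stepping by 7 to column 2 gives -20.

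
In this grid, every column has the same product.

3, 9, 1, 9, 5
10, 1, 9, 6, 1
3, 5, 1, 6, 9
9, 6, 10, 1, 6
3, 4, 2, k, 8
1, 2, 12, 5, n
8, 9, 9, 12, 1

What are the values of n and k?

n = 9, k = 1

Columns 1 and 2 each multiply to 19440, so every column has product 19440.
Column 5: 5×1×9×6×8×1 = 2160, so the missing entry is 19440 ÷ 2160 = 9.
Column 4: 9×6×6×1×5×12 = 19440, so the missing entry is 19440 ÷ 19440 = 1.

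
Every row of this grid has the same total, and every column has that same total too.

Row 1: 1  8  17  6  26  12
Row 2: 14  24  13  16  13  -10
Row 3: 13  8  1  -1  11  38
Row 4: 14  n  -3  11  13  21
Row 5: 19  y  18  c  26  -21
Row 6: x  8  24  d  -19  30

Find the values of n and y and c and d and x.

n = 14, y = 8, c = 20, d = 18, x = 9

Rows 1 and 2 both sum to 70, so that's the common total.
Row 4: 14 − 3 + 11 + 13 + 21 = 56, so its missing entry is 70 − 56 = 14.
Column 1: 1 + 14 + 13 + 14 + 19 = 61, so its missing entry is 70 − 61 = 9.
Row 6: 9 + 8 + 24 − 19 + 30 = 52, so its missing entry is 70 − 52 = 18.
Column 4: 6 + 16 − 1 + 11 + 18 = 50, so its missing entry is 70 − 50 = 20.
Row 5: 19 + 18 + 20 + 26 − 21 = 62, so its missing entry is 70 − 62 = 8.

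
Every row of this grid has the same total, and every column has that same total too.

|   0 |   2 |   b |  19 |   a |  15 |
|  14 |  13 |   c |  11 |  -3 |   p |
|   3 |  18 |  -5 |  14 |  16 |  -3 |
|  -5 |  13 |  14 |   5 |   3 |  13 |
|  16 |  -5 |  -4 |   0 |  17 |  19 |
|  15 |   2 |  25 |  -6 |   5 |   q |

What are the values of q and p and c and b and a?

Rows 3 and 4 both sum to 43, so that's the common total.
Row 6: 15 + 2 + 25 − 6 + 5 = 41, so its missing entry is 43 − 41 = 2.
Column 5: -3 + 16 + 3 + 17 + 5 = 38, so its missing entry is 43 − 38 = 5.
Column 6: 15 − 3 + 13 + 19 + 2 = 46, so its missing entry is 43 − 46 = -3.
Row 2: 14 + 13 + 11 − 3 − 3 = 32, so its missing entry is 43 − 32 = 11.
Row 1: 0 + 2 + 19 + 5 + 15 = 41, so its missing entry is 43 − 41 = 2.

q = 2, p = -3, c = 11, b = 2, a = 5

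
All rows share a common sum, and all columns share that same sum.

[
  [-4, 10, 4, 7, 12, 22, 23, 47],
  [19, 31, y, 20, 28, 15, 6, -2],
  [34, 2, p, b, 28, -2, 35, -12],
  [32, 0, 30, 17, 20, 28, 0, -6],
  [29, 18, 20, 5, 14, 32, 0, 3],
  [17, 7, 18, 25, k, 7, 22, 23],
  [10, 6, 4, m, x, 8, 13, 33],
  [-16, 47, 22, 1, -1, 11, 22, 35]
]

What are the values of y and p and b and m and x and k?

Rows 1 and 4 both sum to 121, so that's the common total.
Row 2: 19 + 31 + 20 + 28 + 15 + 6 − 2 = 117, so its missing entry is 121 − 117 = 4.
Row 6: 17 + 7 + 18 + 25 + 7 + 22 + 23 = 119, so its missing entry is 121 − 119 = 2.
Column 5: 12 + 28 + 28 + 20 + 14 + 2 − 1 = 103, so its missing entry is 121 − 103 = 18.
Column 3: 4 + 4 + 30 + 20 + 18 + 4 + 22 = 102, so its missing entry is 121 − 102 = 19.
Row 3: 34 + 2 + 19 + 28 − 2 + 35 − 12 = 104, so its missing entry is 121 − 104 = 17.
Row 7: 10 + 6 + 4 + 18 + 8 + 13 + 33 = 92, so its missing entry is 121 − 92 = 29.

y = 4, p = 19, b = 17, m = 29, x = 18, k = 2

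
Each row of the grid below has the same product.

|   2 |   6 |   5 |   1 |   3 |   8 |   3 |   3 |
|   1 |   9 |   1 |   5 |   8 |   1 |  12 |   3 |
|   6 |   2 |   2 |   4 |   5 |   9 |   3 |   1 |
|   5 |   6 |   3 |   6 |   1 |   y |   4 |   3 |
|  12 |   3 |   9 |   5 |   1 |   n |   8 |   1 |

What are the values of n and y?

Rows 1 and 2 each multiply to 12960, so every row has product 12960.
Row 5: 12×3×9×5×1×8×1 = 12960, so the missing entry is 12960 ÷ 12960 = 1.
Row 4: 5×6×3×6×1×4×3 = 6480, so the missing entry is 12960 ÷ 6480 = 2.

n = 1, y = 2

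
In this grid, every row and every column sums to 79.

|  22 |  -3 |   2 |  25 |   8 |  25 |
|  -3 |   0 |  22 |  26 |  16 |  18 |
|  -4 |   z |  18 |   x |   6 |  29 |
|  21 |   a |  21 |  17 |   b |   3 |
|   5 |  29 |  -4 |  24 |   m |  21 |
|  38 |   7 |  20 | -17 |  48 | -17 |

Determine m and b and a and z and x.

The known cells in row 5 total 75, leaving 79 − 75 = 4 for the blank.
The known cells in column 5 total 82, leaving 79 − 82 = -3 for the blank.
The known cells in row 4 total 59, leaving 79 − 59 = 20 for the blank.
The known cells in column 2 total 53, leaving 79 − 53 = 26 for the blank.
The known cells in row 3 total 75, leaving 79 − 75 = 4 for the blank.

m = 4, b = -3, a = 20, z = 26, x = 4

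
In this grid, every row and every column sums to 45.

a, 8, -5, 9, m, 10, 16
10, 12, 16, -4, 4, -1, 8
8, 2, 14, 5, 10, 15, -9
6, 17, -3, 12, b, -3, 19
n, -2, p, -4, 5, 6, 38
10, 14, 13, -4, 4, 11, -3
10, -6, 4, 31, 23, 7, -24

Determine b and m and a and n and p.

Row 4 has 6 + 17 − 3 + 12 − 3 + 19 = 48; the blank must be 45 − 48 = -3.
Column 5 has 4 + 10 − 3 + 5 + 4 + 23 = 43; the blank must be 45 − 43 = 2.
Row 1 has 8 − 5 + 9 + 2 + 10 + 16 = 40; the blank must be 45 − 40 = 5.
Column 1 has 5 + 10 + 8 + 6 + 10 + 10 = 49; the blank must be 45 − 49 = -4.
Row 5 has -4 − 2 − 4 + 5 + 6 + 38 = 39; the blank must be 45 − 39 = 6.

b = -3, m = 2, a = 5, n = -4, p = 6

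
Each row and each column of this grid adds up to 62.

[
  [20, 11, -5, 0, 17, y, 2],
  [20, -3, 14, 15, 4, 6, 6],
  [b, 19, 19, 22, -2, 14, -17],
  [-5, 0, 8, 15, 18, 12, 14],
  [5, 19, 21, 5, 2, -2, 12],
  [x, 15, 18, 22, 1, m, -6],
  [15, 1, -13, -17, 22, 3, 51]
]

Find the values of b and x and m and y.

Row 3 has 19 + 19 + 22 − 2 + 14 − 17 = 55; the blank must be 62 − 55 = 7.
Column 1 has 20 + 20 + 7 − 5 + 5 + 15 = 62; the blank must be 62 − 62 = 0.
Row 6 has 0 + 15 + 18 + 22 + 1 − 6 = 50; the blank must be 62 − 50 = 12.
Row 1 has 20 + 11 − 5 + 0 + 17 + 2 = 45; the blank must be 62 − 45 = 17.

b = 7, x = 0, m = 12, y = 17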